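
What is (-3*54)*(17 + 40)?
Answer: -9234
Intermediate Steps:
(-3*54)*(17 + 40) = -162*57 = -9234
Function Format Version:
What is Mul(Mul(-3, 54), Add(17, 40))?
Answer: -9234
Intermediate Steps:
Mul(Mul(-3, 54), Add(17, 40)) = Mul(-162, 57) = -9234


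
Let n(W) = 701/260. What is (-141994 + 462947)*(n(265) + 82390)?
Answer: 6875487582253/260 ≈ 2.6444e+10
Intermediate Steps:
n(W) = 701/260 (n(W) = 701*(1/260) = 701/260)
(-141994 + 462947)*(n(265) + 82390) = (-141994 + 462947)*(701/260 + 82390) = 320953*(21422101/260) = 6875487582253/260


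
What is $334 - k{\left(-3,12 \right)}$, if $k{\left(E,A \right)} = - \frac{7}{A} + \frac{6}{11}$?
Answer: $\frac{44093}{132} \approx 334.04$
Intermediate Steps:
$k{\left(E,A \right)} = \frac{6}{11} - \frac{7}{A}$ ($k{\left(E,A \right)} = - \frac{7}{A} + 6 \cdot \frac{1}{11} = - \frac{7}{A} + \frac{6}{11} = \frac{6}{11} - \frac{7}{A}$)
$334 - k{\left(-3,12 \right)} = 334 - \left(\frac{6}{11} - \frac{7}{12}\right) = 334 - - \frac{5}{132} = 334 + \frac{5}{132} = \frac{44093}{132}$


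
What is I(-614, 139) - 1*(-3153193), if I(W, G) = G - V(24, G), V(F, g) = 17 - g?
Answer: 3153454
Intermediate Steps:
I(W, G) = -17 + 2*G (I(W, G) = G - (17 - G) = G + (-17 + G) = -17 + 2*G)
I(-614, 139) - 1*(-3153193) = (-17 + 2*139) - 1*(-3153193) = (-17 + 278) + 3153193 = 261 + 3153193 = 3153454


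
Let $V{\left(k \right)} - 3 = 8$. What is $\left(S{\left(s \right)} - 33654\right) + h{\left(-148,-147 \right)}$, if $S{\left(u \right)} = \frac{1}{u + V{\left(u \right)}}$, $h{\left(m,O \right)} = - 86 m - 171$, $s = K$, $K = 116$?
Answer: $- \frac{2679318}{127} \approx -21097.0$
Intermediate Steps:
$s = 116$
$V{\left(k \right)} = 11$ ($V{\left(k \right)} = 3 + 8 = 11$)
$h{\left(m,O \right)} = -171 - 86 m$
$S{\left(u \right)} = \frac{1}{11 + u}$ ($S{\left(u \right)} = \frac{1}{u + 11} = \frac{1}{11 + u}$)
$\left(S{\left(s \right)} - 33654\right) + h{\left(-148,-147 \right)} = \left(\frac{1}{11 + 116} - 33654\right) - -12557 = \left(\frac{1}{127} - 33654\right) + \left(-171 + 12728\right) = \left(\frac{1}{127} - 33654\right) + 12557 = - \frac{4274057}{127} + 12557 = - \frac{2679318}{127}$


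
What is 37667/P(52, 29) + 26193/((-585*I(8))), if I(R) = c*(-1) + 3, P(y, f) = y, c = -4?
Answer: 301547/420 ≈ 717.97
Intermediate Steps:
I(R) = 7 (I(R) = -4*(-1) + 3 = 4 + 3 = 7)
37667/P(52, 29) + 26193/((-585*I(8))) = 37667/52 + 26193/((-585*7)) = 37667*(1/52) + 26193/(-4095) = 37667/52 + 26193*(-1/4095) = 37667/52 - 8731/1365 = 301547/420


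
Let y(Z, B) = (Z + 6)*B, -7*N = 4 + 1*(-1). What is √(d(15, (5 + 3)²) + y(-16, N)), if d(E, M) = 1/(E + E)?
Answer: √190470/210 ≈ 2.0782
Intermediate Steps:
N = -3/7 (N = -(4 + 1*(-1))/7 = -(4 - 1)/7 = -⅐*3 = -3/7 ≈ -0.42857)
y(Z, B) = B*(6 + Z) (y(Z, B) = (6 + Z)*B = B*(6 + Z))
d(E, M) = 1/(2*E)
√(d(15, (5 + 3)²) + y(-16, N)) = √((½)/15 - 3*(6 - 16)/7) = √((½)*(1/15) - 3/7*(-10)) = √(1/30 + 30/7) = √(907/210) = √190470/210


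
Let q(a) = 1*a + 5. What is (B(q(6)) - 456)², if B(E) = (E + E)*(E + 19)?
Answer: 41616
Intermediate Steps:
q(a) = 5 + a (q(a) = a + 5 = 5 + a)
B(E) = 2*E*(19 + E) (B(E) = (2*E)*(19 + E) = 2*E*(19 + E))
(B(q(6)) - 456)² = (2*(5 + 6)*(19 + (5 + 6)) - 456)² = (2*11*(19 + 11) - 456)² = (2*11*30 - 456)² = (660 - 456)² = 204² = 41616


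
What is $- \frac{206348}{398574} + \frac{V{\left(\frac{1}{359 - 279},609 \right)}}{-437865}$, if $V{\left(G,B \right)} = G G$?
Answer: $- \frac{96376071554429}{186156378144000} \approx -0.51772$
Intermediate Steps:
$V{\left(G,B \right)} = G^{2}$
$- \frac{206348}{398574} + \frac{V{\left(\frac{1}{359 - 279},609 \right)}}{-437865} = - \frac{206348}{398574} + \frac{\left(\frac{1}{359 - 279}\right)^{2}}{-437865} = \left(-206348\right) \frac{1}{398574} + \left(\frac{1}{80}\right)^{2} \left(- \frac{1}{437865}\right) = - \frac{103174}{199287} + \left(\frac{1}{80}\right)^{2} \left(- \frac{1}{437865}\right) = - \frac{103174}{199287} + \frac{1}{6400} \left(- \frac{1}{437865}\right) = - \frac{103174}{199287} - \frac{1}{2802336000} = - \frac{96376071554429}{186156378144000}$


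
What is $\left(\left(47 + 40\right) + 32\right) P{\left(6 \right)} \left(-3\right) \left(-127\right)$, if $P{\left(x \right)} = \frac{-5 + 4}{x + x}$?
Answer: $- \frac{15113}{4} \approx -3778.3$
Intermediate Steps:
$P{\left(x \right)} = - \frac{1}{2 x}$
$\left(\left(47 + 40\right) + 32\right) P{\left(6 \right)} \left(-3\right) \left(-127\right) = \left(\left(47 + 40\right) + 32\right) - \frac{1}{2 \cdot 6} \left(-3\right) \left(-127\right) = \left(87 + 32\right) \left(- \frac{1}{2}\right) \frac{1}{6} \left(-3\right) \left(-127\right) = 119 \left(\left(- \frac{1}{12}\right) \left(-3\right)\right) \left(-127\right) = 119 \cdot \frac{1}{4} \left(-127\right) = \frac{119}{4} \left(-127\right) = - \frac{15113}{4}$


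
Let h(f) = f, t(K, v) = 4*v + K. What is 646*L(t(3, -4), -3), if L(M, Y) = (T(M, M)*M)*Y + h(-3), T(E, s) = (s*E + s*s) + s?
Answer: 8186112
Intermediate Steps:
t(K, v) = K + 4*v
T(E, s) = s + s**2 + E*s (T(E, s) = (E*s + s**2) + s = (s**2 + E*s) + s = s + s**2 + E*s)
L(M, Y) = -3 + Y*M**2*(1 + 2*M) (L(M, Y) = ((M*(1 + M + M))*M)*Y - 3 = ((M*(1 + 2*M))*M)*Y - 3 = (M**2*(1 + 2*M))*Y - 3 = Y*M**2*(1 + 2*M) - 3 = -3 + Y*M**2*(1 + 2*M))
646*L(t(3, -4), -3) = 646*(-3 - 3*(3 + 4*(-4))**2*(1 + 2*(3 + 4*(-4)))) = 646*(-3 - 3*(3 - 16)**2*(1 + 2*(3 - 16))) = 646*(-3 - 3*(-13)**2*(1 + 2*(-13))) = 646*(-3 - 3*169*(1 - 26)) = 646*(-3 - 3*169*(-25)) = 646*(-3 + 12675) = 646*12672 = 8186112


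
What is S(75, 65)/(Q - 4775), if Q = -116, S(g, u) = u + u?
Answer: -130/4891 ≈ -0.026579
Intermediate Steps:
S(g, u) = 2*u
S(75, 65)/(Q - 4775) = (2*65)/(-116 - 4775) = 130/(-4891) = 130*(-1/4891) = -130/4891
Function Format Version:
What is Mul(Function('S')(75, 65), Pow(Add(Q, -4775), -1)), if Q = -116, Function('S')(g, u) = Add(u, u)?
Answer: Rational(-130, 4891) ≈ -0.026579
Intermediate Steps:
Function('S')(g, u) = Mul(2, u)
Mul(Function('S')(75, 65), Pow(Add(Q, -4775), -1)) = Mul(Mul(2, 65), Pow(Add(-116, -4775), -1)) = Mul(130, Pow(-4891, -1)) = Mul(130, Rational(-1, 4891)) = Rational(-130, 4891)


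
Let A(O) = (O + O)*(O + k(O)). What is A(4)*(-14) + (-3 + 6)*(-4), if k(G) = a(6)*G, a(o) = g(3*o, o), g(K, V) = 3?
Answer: -1804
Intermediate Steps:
a(o) = 3
k(G) = 3*G
A(O) = 8*O² (A(O) = (O + O)*(O + 3*O) = (2*O)*(4*O) = 8*O²)
A(4)*(-14) + (-3 + 6)*(-4) = (8*4²)*(-14) + (-3 + 6)*(-4) = (8*16)*(-14) + 3*(-4) = 128*(-14) - 12 = -1792 - 12 = -1804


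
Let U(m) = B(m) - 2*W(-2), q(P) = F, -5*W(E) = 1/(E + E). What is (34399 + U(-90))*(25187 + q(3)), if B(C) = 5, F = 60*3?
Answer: 8727237313/10 ≈ 8.7272e+8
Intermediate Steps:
F = 180
W(E) = -1/(10*E) (W(E) = -1/(5*(E + E)) = -1/(2*E)/5 = -1/(10*E))
q(P) = 180
U(m) = 49/10 (U(m) = 5 - (-1)/(5*(-2)) = 5 - (-1)*(-1)/(5*2) = 5 - 2*1/20 = 5 - 1/10 = 49/10)
(34399 + U(-90))*(25187 + q(3)) = (34399 + 49/10)*(25187 + 180) = (344039/10)*25367 = 8727237313/10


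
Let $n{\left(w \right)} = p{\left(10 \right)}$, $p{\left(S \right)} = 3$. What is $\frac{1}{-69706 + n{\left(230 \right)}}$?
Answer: $- \frac{1}{69703} \approx -1.4347 \cdot 10^{-5}$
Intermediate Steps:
$n{\left(w \right)} = 3$
$\frac{1}{-69706 + n{\left(230 \right)}} = \frac{1}{-69706 + 3} = \frac{1}{-69703} = - \frac{1}{69703}$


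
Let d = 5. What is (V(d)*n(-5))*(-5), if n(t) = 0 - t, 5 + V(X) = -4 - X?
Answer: 350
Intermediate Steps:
V(X) = -9 - X (V(X) = -5 + (-4 - X) = -9 - X)
n(t) = -t
(V(d)*n(-5))*(-5) = ((-9 - 1*5)*(-1*(-5)))*(-5) = ((-9 - 5)*5)*(-5) = -14*5*(-5) = -70*(-5) = 350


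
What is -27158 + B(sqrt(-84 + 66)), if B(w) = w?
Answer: -27158 + 3*I*sqrt(2) ≈ -27158.0 + 4.2426*I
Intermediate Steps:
-27158 + B(sqrt(-84 + 66)) = -27158 + sqrt(-84 + 66) = -27158 + sqrt(-18) = -27158 + 3*I*sqrt(2)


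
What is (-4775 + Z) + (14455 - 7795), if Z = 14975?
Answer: 16860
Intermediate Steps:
(-4775 + Z) + (14455 - 7795) = (-4775 + 14975) + (14455 - 7795) = 10200 + 6660 = 16860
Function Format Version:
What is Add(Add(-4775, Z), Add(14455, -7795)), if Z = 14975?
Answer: 16860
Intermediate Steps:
Add(Add(-4775, Z), Add(14455, -7795)) = Add(Add(-4775, 14975), Add(14455, -7795)) = Add(10200, 6660) = 16860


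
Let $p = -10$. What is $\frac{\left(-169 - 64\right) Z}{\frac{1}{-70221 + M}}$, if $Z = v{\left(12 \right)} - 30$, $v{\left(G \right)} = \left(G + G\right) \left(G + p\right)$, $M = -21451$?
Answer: $384472368$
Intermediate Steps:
$v{\left(G \right)} = 2 G \left(-10 + G\right)$ ($v{\left(G \right)} = \left(G + G\right) \left(G - 10\right) = 2 G \left(-10 + G\right)$)
$Z = 18$ ($Z = 2 \cdot 12 \left(-10 + 12\right) - 30 = 2 \cdot 12 \cdot 2 - 30 = 48 - 30 = 18$)
$\frac{\left(-169 - 64\right) Z}{\frac{1}{-70221 + M}} = \frac{\left(-169 - 64\right) 18}{\frac{1}{-70221 - 21451}} = \frac{\left(-169 - 64\right) 18}{\frac{1}{-91672}} = \frac{\left(-233\right) 18}{- \frac{1}{91672}} = \left(-4194\right) \left(-91672\right) = 384472368$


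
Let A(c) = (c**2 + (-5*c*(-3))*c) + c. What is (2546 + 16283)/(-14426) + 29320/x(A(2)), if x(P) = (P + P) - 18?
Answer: 210411907/822282 ≈ 255.89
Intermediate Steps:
A(c) = c + 16*c**2 (A(c) = (c**2 + (15*c)*c) + c = (c**2 + 15*c**2) + c = 16*c**2 + c = c + 16*c**2)
x(P) = -18 + 2*P (x(P) = 2*P - 18 = -18 + 2*P)
(2546 + 16283)/(-14426) + 29320/x(A(2)) = (2546 + 16283)/(-14426) + 29320/(-18 + 2*(2*(1 + 16*2))) = 18829*(-1/14426) + 29320/(-18 + 2*(2*(1 + 32))) = -18829/14426 + 29320/(-18 + 2*(2*33)) = -18829/14426 + 29320/(-18 + 2*66) = -18829/14426 + 29320/(-18 + 132) = -18829/14426 + 29320/114 = -18829/14426 + 29320*(1/114) = -18829/14426 + 14660/57 = 210411907/822282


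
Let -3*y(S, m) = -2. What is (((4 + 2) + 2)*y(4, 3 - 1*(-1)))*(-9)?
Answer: -48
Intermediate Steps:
y(S, m) = ⅔ (y(S, m) = -⅓*(-2) = ⅔)
(((4 + 2) + 2)*y(4, 3 - 1*(-1)))*(-9) = (((4 + 2) + 2)*(⅔))*(-9) = ((6 + 2)*(⅔))*(-9) = (8*(⅔))*(-9) = (16/3)*(-9) = -48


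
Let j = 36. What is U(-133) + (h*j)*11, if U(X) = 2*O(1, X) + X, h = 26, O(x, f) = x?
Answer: 10165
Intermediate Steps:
U(X) = 2 + X (U(X) = 2*1 + X = 2 + X)
U(-133) + (h*j)*11 = (2 - 133) + (26*36)*11 = -131 + 936*11 = -131 + 10296 = 10165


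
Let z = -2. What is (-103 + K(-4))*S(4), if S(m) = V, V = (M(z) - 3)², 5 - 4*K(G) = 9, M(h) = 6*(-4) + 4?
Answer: -55016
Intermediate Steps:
M(h) = -20 (M(h) = -24 + 4 = -20)
K(G) = -1 (K(G) = 5/4 - ¼*9 = 5/4 - 9/4 = -1)
V = 529 (V = (-20 - 3)² = (-23)² = 529)
S(m) = 529
(-103 + K(-4))*S(4) = (-103 - 1)*529 = -104*529 = -55016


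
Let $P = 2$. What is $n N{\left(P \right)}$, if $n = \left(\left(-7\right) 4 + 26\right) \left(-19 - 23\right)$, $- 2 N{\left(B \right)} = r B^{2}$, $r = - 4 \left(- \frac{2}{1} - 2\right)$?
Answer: $-2688$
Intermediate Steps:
$r = 16$ ($r = - 4 \left(\left(-2\right) 1 - 2\right) = - 4 \left(-2 - 2\right) = \left(-4\right) \left(-4\right) = 16$)
$N{\left(B \right)} = - 8 B^{2}$ ($N{\left(B \right)} = - \frac{16 B^{2}}{2} = - 8 B^{2}$)
$n = 84$ ($n = \left(-28 + 26\right) \left(-42\right) = \left(-2\right) \left(-42\right) = 84$)
$n N{\left(P \right)} = 84 \left(- 8 \cdot 2^{2}\right) = 84 \left(\left(-8\right) 4\right) = 84 \left(-32\right) = -2688$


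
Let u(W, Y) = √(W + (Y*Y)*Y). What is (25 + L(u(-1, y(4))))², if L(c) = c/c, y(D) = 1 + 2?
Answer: 676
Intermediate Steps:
y(D) = 3
u(W, Y) = √(W + Y³) (u(W, Y) = √(W + Y²*Y) = √(W + Y³))
L(c) = 1
(25 + L(u(-1, y(4))))² = (25 + 1)² = 26² = 676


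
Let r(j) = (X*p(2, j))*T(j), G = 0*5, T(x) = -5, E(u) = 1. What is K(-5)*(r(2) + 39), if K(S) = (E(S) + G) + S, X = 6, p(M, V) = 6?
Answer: 564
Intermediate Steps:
G = 0
r(j) = -180 (r(j) = (6*6)*(-5) = 36*(-5) = -180)
K(S) = 1 + S (K(S) = (1 + 0) + S = 1 + S)
K(-5)*(r(2) + 39) = (1 - 5)*(-180 + 39) = -4*(-141) = 564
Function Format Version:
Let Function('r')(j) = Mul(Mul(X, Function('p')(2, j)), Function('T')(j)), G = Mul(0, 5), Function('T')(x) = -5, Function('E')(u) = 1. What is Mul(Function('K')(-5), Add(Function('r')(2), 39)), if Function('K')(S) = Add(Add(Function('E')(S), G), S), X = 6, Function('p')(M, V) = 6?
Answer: 564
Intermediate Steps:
G = 0
Function('r')(j) = -180 (Function('r')(j) = Mul(Mul(6, 6), -5) = Mul(36, -5) = -180)
Function('K')(S) = Add(1, S) (Function('K')(S) = Add(Add(1, 0), S) = Add(1, S))
Mul(Function('K')(-5), Add(Function('r')(2), 39)) = Mul(Add(1, -5), Add(-180, 39)) = Mul(-4, -141) = 564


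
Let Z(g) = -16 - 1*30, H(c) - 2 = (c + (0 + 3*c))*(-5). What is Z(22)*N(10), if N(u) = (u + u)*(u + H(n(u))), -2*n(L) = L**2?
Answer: -931040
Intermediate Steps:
n(L) = -L**2/2
H(c) = 2 - 20*c (H(c) = 2 + (c + (0 + 3*c))*(-5) = 2 + (c + 3*c)*(-5) = 2 + (4*c)*(-5) = 2 - 20*c)
Z(g) = -46 (Z(g) = -16 - 30 = -46)
N(u) = 2*u*(2 + u + 10*u**2) (N(u) = (u + u)*(u + (2 - (-10)*u**2)) = (2*u)*(u + (2 + 10*u**2)) = (2*u)*(2 + u + 10*u**2) = 2*u*(2 + u + 10*u**2))
Z(22)*N(10) = -92*10*(2 + 10 + 10*10**2) = -92*10*(2 + 10 + 10*100) = -92*10*(2 + 10 + 1000) = -92*10*1012 = -46*20240 = -931040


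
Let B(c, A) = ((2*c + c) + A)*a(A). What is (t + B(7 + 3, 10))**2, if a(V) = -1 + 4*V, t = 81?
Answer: 2692881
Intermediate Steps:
B(c, A) = (-1 + 4*A)*(A + 3*c) (B(c, A) = ((2*c + c) + A)*(-1 + 4*A) = (3*c + A)*(-1 + 4*A) = (A + 3*c)*(-1 + 4*A) = (-1 + 4*A)*(A + 3*c))
(t + B(7 + 3, 10))**2 = (81 + (-1 + 4*10)*(10 + 3*(7 + 3)))**2 = (81 + (-1 + 40)*(10 + 3*10))**2 = (81 + 39*(10 + 30))**2 = (81 + 39*40)**2 = (81 + 1560)**2 = 1641**2 = 2692881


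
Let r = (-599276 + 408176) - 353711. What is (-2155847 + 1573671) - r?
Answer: -37365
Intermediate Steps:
r = -544811 (r = -191100 - 353711 = -544811)
(-2155847 + 1573671) - r = (-2155847 + 1573671) - 1*(-544811) = -582176 + 544811 = -37365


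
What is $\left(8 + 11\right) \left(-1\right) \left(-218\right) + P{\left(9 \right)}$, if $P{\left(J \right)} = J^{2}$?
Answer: $4223$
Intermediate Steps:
$\left(8 + 11\right) \left(-1\right) \left(-218\right) + P{\left(9 \right)} = \left(8 + 11\right) \left(-1\right) \left(-218\right) + 9^{2} = 19 \left(-1\right) \left(-218\right) + 81 = \left(-19\right) \left(-218\right) + 81 = 4142 + 81 = 4223$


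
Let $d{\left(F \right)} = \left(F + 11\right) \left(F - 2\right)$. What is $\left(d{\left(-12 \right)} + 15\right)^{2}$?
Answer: $841$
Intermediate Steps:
$d{\left(F \right)} = \left(-2 + F\right) \left(11 + F\right)$ ($d{\left(F \right)} = \left(11 + F\right) \left(-2 + F\right) = \left(-2 + F\right) \left(11 + F\right)$)
$\left(d{\left(-12 \right)} + 15\right)^{2} = \left(\left(-22 + \left(-12\right)^{2} + 9 \left(-12\right)\right) + 15\right)^{2} = \left(\left(-22 + 144 - 108\right) + 15\right)^{2} = \left(14 + 15\right)^{2} = 29^{2} = 841$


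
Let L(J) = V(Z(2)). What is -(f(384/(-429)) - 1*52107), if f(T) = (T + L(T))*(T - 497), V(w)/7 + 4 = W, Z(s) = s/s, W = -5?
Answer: 414990780/20449 ≈ 20294.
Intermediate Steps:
Z(s) = 1
V(w) = -63 (V(w) = -28 + 7*(-5) = -28 - 35 = -63)
L(J) = -63
f(T) = (-497 + T)*(-63 + T) (f(T) = (T - 63)*(T - 497) = (-63 + T)*(-497 + T) = (-497 + T)*(-63 + T))
-(f(384/(-429)) - 1*52107) = -((31311 + (384/(-429))**2 - 215040/(-429)) - 1*52107) = -((31311 + (384*(-1/429))**2 - 215040*(-1)/429) - 52107) = -((31311 + (-128/143)**2 - 560*(-128/143)) - 52107) = -((31311 + 16384/20449 + 71680/143) - 52107) = -(650545263/20449 - 52107) = -1*(-414990780/20449) = 414990780/20449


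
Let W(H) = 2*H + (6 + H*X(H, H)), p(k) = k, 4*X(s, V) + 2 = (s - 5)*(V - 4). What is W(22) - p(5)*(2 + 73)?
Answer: 1347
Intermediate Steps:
X(s, V) = -½ + (-5 + s)*(-4 + V)/4 (X(s, V) = -½ + ((s - 5)*(V - 4))/4 = -½ + ((-5 + s)*(-4 + V))/4 = -½ + (-5 + s)*(-4 + V)/4)
W(H) = 6 + 2*H + H*(9/2 - 9*H/4 + H²/4) (W(H) = 2*H + (6 + H*(9/2 - H - 5*H/4 + H*H/4)) = 2*H + (6 + H*(9/2 - H - 5*H/4 + H²/4)) = 2*H + (6 + H*(9/2 - 9*H/4 + H²/4)) = 6 + 2*H + H*(9/2 - 9*H/4 + H²/4))
W(22) - p(5)*(2 + 73) = (6 - 9/4*22² + (¼)*22³ + (13/2)*22) - 5*(2 + 73) = (6 - 9/4*484 + (¼)*10648 + 143) - 5*75 = (6 - 1089 + 2662 + 143) - 1*375 = 1722 - 375 = 1347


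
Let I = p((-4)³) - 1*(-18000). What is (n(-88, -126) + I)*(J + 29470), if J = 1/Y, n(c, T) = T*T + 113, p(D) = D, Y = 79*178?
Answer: 14058762258425/14062 ≈ 9.9977e+8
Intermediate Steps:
Y = 14062
n(c, T) = 113 + T² (n(c, T) = T² + 113 = 113 + T²)
J = 1/14062 ≈ 7.1114e-5
I = 17936 (I = (-4)³ - 1*(-18000) = -64 + 18000 = 17936)
(n(-88, -126) + I)*(J + 29470) = ((113 + (-126)²) + 17936)*(1/14062 + 29470) = ((113 + 15876) + 17936)*(414407141/14062) = (15989 + 17936)*(414407141/14062) = 33925*(414407141/14062) = 14058762258425/14062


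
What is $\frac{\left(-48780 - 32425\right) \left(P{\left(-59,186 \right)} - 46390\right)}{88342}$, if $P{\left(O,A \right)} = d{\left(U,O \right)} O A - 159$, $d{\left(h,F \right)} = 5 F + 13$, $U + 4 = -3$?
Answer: $- \frac{247522503395}{88342} \approx -2.8019 \cdot 10^{6}$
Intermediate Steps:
$U = -7$ ($U = -4 - 3 = -7$)
$d{\left(h,F \right)} = 13 + 5 F$
$P{\left(O,A \right)} = -159 + A O \left(13 + 5 O\right)$ ($P{\left(O,A \right)} = \left(13 + 5 O\right) O A - 159 = O \left(13 + 5 O\right) A - 159 = A O \left(13 + 5 O\right) - 159 = -159 + A O \left(13 + 5 O\right)$)
$\frac{\left(-48780 - 32425\right) \left(P{\left(-59,186 \right)} - 46390\right)}{88342} = \frac{\left(-48780 - 32425\right) \left(\left(-159 + 186 \left(-59\right) \left(13 + 5 \left(-59\right)\right)\right) - 46390\right)}{88342} = - 81205 \left(\left(-159 + 186 \left(-59\right) \left(13 - 295\right)\right) - 46390\right) \frac{1}{88342} = - 81205 \left(\left(-159 + 186 \left(-59\right) \left(-282\right)\right) - 46390\right) \frac{1}{88342} = - 81205 \left(\left(-159 + 3094668\right) - 46390\right) \frac{1}{88342} = - 81205 \left(3094509 - 46390\right) \frac{1}{88342} = \left(-81205\right) 3048119 \cdot \frac{1}{88342} = \left(-247522503395\right) \frac{1}{88342} = - \frac{247522503395}{88342}$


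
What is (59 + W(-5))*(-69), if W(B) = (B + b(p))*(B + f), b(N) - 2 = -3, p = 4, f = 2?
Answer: -5313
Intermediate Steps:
b(N) = -1 (b(N) = 2 - 3 = -1)
W(B) = (-1 + B)*(2 + B) (W(B) = (B - 1)*(B + 2) = (-1 + B)*(2 + B))
(59 + W(-5))*(-69) = (59 + (-2 - 5 + (-5)²))*(-69) = (59 + (-2 - 5 + 25))*(-69) = (59 + 18)*(-69) = 77*(-69) = -5313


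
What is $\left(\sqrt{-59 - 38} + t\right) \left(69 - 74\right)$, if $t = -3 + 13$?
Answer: $-50 - 5 i \sqrt{97} \approx -50.0 - 49.244 i$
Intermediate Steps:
$t = 10$
$\left(\sqrt{-59 - 38} + t\right) \left(69 - 74\right) = \left(\sqrt{-59 - 38} + 10\right) \left(69 - 74\right) = \left(\sqrt{-97} + 10\right) \left(-5\right) = \left(i \sqrt{97} + 10\right) \left(-5\right) = \left(10 + i \sqrt{97}\right) \left(-5\right) = -50 - 5 i \sqrt{97}$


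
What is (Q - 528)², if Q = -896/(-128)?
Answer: 271441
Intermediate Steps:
Q = 7 (Q = -896*(-1/128) = 7)
(Q - 528)² = (7 - 528)² = (-521)² = 271441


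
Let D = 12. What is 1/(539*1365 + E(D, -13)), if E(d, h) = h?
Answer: 1/735722 ≈ 1.3592e-6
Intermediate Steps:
1/(539*1365 + E(D, -13)) = 1/(539*1365 - 13) = 1/(735735 - 13) = 1/735722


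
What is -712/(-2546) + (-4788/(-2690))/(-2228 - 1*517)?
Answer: 145701482/522216425 ≈ 0.27901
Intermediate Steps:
-712/(-2546) + (-4788/(-2690))/(-2228 - 1*517) = -712*(-1/2546) + (-4788*(-1/2690))/(-2228 - 517) = 356/1273 + (2394/1345)/(-2745) = 356/1273 + (2394/1345)*(-1/2745) = 356/1273 - 266/410225 = 145701482/522216425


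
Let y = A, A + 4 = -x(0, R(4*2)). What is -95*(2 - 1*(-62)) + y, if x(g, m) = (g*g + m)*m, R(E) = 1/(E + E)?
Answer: -1557505/256 ≈ -6084.0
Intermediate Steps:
R(E) = 1/(2*E)
x(g, m) = m*(m + g²) (x(g, m) = (g² + m)*m = (m + g²)*m = m*(m + g²))
A = -1025/256 (A = -4 - 1/(2*((4*2)))*(1/(2*((4*2))) + 0²) = -4 - (½)/8*((½)/8 + 0) = -4 - (½)*(⅛)*((½)*(⅛) + 0) = -4 - (1/16 + 0)/16 = -4 - 1/(16*16) = -4 - 1*1/256 = -4 - 1/256 = -1025/256 ≈ -4.0039)
y = -1025/256 ≈ -4.0039
-95*(2 - 1*(-62)) + y = -95*(2 - 1*(-62)) - 1025/256 = -95*(2 + 62) - 1025/256 = -95*64 - 1025/256 = -6080 - 1025/256 = -1557505/256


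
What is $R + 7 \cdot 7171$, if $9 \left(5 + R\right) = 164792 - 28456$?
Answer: $\frac{588064}{9} \approx 65340.0$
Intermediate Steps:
$R = \frac{136291}{9}$ ($R = -5 + \frac{164792 - 28456}{9} = -5 + \frac{1}{9} \cdot 136336 = -5 + \frac{136336}{9} = \frac{136291}{9} \approx 15143.0$)
$R + 7 \cdot 7171 = \frac{136291}{9} + 7 \cdot 7171 = \frac{136291}{9} + 50197 = \frac{588064}{9}$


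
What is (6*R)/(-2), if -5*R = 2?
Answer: 6/5 ≈ 1.2000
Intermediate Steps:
R = -2/5 (R = -1/5*2 = -2/5 ≈ -0.40000)
(6*R)/(-2) = (6*(-2/5))/(-2) = -12/5*(-1/2) = 6/5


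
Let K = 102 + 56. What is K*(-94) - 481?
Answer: -15333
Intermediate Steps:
K = 158
K*(-94) - 481 = 158*(-94) - 481 = -14852 - 481 = -15333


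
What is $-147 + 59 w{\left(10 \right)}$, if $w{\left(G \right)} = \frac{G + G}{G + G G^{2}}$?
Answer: $- \frac{14729}{101} \approx -145.83$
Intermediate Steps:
$w{\left(G \right)} = \frac{2 G}{G + G^{3}}$
$-147 + 59 w{\left(10 \right)} = -147 + 59 \frac{2}{1 + 10^{2}} = -147 + 59 \frac{2}{1 + 100} = -147 + 59 \cdot \frac{2}{101} = -147 + \frac{118}{101} = - \frac{14729}{101}$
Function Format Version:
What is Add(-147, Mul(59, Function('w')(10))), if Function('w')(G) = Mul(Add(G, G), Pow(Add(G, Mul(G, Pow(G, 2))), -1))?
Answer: Rational(-14729, 101) ≈ -145.83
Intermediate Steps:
Function('w')(G) = Mul(2, G, Pow(Add(G, Pow(G, 3)), -1)) (Function('w')(G) = Mul(Mul(2, G), Pow(Add(G, Pow(G, 3)), -1)) = Mul(2, G, Pow(Add(G, Pow(G, 3)), -1)))
Add(-147, Mul(59, Function('w')(10))) = Add(-147, Mul(59, Mul(2, Pow(Add(1, Pow(10, 2)), -1)))) = Add(-147, Mul(59, Mul(2, Pow(Add(1, 100), -1)))) = Add(-147, Mul(59, Mul(2, Pow(101, -1)))) = Add(-147, Mul(59, Mul(2, Rational(1, 101)))) = Add(-147, Mul(59, Rational(2, 101))) = Add(-147, Rational(118, 101)) = Rational(-14729, 101)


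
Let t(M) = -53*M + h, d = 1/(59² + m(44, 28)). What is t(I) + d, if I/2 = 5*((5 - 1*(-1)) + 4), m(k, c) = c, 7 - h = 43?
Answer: -18724023/3509 ≈ -5336.0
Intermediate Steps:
h = -36 (h = 7 - 1*43 = 7 - 43 = -36)
I = 100 (I = 2*(5*((5 - 1*(-1)) + 4)) = 2*(5*((5 + 1) + 4)) = 2*(5*(6 + 4)) = 2*(5*10) = 2*50 = 100)
d = 1/3509 (d = 1/(59² + 28) = 1/(3481 + 28) = 1/3509 ≈ 0.00028498)
t(M) = -36 - 53*M (t(M) = -53*M - 36 = -36 - 53*M)
t(I) + d = (-36 - 53*100) + 1/3509 = (-36 - 5300) + 1/3509 = -5336 + 1/3509 = -18724023/3509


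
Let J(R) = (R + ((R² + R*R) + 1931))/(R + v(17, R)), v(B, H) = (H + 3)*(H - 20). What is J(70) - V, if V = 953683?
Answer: -3547688959/3720 ≈ -9.5368e+5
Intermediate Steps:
v(B, H) = (-20 + H)*(3 + H) (v(B, H) = (3 + H)*(-20 + H) = (-20 + H)*(3 + H))
J(R) = (1931 + R + 2*R²)/(-60 + R² - 16*R) (J(R) = (R + ((R² + R*R) + 1931))/(R + (-60 + R² - 17*R)) = (R + ((R² + R²) + 1931))/(-60 + R² - 16*R) = (R + (2*R² + 1931))/(-60 + R² - 16*R) = (R + (1931 + 2*R²))/(-60 + R² - 16*R) = (1931 + R + 2*R²)/(-60 + R² - 16*R))
J(70) - V = (1931 + 70 + 2*70²)/(-60 + 70² - 16*70) - 1*953683 = (1931 + 70 + 2*4900)/(-60 + 4900 - 1120) - 953683 = (1931 + 70 + 9800)/3720 - 953683 = (1/3720)*11801 - 953683 = 11801/3720 - 953683 = -3547688959/3720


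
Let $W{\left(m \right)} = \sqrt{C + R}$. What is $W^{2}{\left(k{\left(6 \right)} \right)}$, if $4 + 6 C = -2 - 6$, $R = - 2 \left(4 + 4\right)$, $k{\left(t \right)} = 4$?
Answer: $-18$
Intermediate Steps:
$R = -16$ ($R = \left(-2\right) 8 = -16$)
$C = -2$ ($C = - \frac{2}{3} + \frac{-2 - 6}{6} = - \frac{2}{3} + \frac{1}{6} \left(-8\right) = - \frac{2}{3} - \frac{4}{3} = -2$)
$W{\left(m \right)} = 3 i \sqrt{2}$ ($W{\left(m \right)} = \sqrt{-2 - 16} = \sqrt{-18} = 3 i \sqrt{2}$)
$W^{2}{\left(k{\left(6 \right)} \right)} = \left(3 i \sqrt{2}\right)^{2} = -18$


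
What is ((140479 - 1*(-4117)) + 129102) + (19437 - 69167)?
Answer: 223968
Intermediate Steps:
((140479 - 1*(-4117)) + 129102) + (19437 - 69167) = ((140479 + 4117) + 129102) - 49730 = (144596 + 129102) - 49730 = 273698 - 49730 = 223968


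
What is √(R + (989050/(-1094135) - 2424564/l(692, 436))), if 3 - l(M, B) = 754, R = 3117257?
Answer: 3*√9363995864555977501871/164339077 ≈ 1766.5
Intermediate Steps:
l(M, B) = -751 (l(M, B) = 3 - 1*754 = 3 - 754 = -751)
√(R + (989050/(-1094135) - 2424564/l(692, 436))) = √(3117257 + (989050/(-1094135) - 2424564/(-751))) = √(3117257 + (989050*(-1/1094135) - 2424564*(-1/751))) = √(3117257 + (-197810/218827 + 2424564/751)) = √(3117257 + 530411511118/164339077) = √(512817549662907/164339077) = 3*√9363995864555977501871/164339077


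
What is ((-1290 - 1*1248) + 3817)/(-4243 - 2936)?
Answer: -1279/7179 ≈ -0.17816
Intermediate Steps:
((-1290 - 1*1248) + 3817)/(-4243 - 2936) = ((-1290 - 1248) + 3817)/(-7179) = (-2538 + 3817)*(-1/7179) = 1279*(-1/7179) = -1279/7179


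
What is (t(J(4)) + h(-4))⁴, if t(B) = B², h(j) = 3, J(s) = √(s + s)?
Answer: 14641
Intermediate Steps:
J(s) = √2*√s (J(s) = √(2*s) = √2*√s)
(t(J(4)) + h(-4))⁴ = ((√2*√4)² + 3)⁴ = ((√2*2)² + 3)⁴ = ((2*√2)² + 3)⁴ = (8 + 3)⁴ = 11⁴ = 14641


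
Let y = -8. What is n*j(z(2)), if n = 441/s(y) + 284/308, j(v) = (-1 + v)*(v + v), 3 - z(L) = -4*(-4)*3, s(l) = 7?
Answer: 20377080/77 ≈ 2.6464e+5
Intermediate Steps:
z(L) = -45 (z(L) = 3 - (-4*(-4))*3 = 3 - 16*3 = 3 - 1*48 = 3 - 48 = -45)
j(v) = 2*v*(-1 + v) (j(v) = (-1 + v)*(2*v) = 2*v*(-1 + v))
n = 4922/77 (n = 441/7 + 284/308 = 441*(⅐) + 284*(1/308) = 63 + 71/77 = 4922/77 ≈ 63.922)
n*j(z(2)) = 4922*(2*(-45)*(-1 - 45))/77 = 4922*(2*(-45)*(-46))/77 = (4922/77)*4140 = 20377080/77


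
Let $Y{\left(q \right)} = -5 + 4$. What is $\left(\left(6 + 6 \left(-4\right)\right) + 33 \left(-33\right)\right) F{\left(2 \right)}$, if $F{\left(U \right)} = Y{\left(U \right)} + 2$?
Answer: $-1107$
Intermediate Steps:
$Y{\left(q \right)} = -1$
$F{\left(U \right)} = 1$ ($F{\left(U \right)} = -1 + 2 = 1$)
$\left(\left(6 + 6 \left(-4\right)\right) + 33 \left(-33\right)\right) F{\left(2 \right)} = \left(\left(6 + 6 \left(-4\right)\right) + 33 \left(-33\right)\right) 1 = \left(\left(6 - 24\right) - 1089\right) 1 = \left(-18 - 1089\right) 1 = \left(-1107\right) 1 = -1107$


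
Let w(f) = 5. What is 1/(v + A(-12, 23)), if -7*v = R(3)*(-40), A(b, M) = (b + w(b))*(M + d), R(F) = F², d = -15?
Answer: -7/32 ≈ -0.21875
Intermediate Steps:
A(b, M) = (-15 + M)*(5 + b) (A(b, M) = (b + 5)*(M - 15) = (5 + b)*(-15 + M) = (-15 + M)*(5 + b))
v = 360/7 (v = -3²*(-40)/7 = -9*(-40)/7 = -⅐*(-360) = 360/7 ≈ 51.429)
1/(v + A(-12, 23)) = 1/(360/7 + (-75 - 15*(-12) + 5*23 + 23*(-12))) = 1/(360/7 + (-75 + 180 + 115 - 276)) = 1/(360/7 - 56) = 1/(-32/7) = -7/32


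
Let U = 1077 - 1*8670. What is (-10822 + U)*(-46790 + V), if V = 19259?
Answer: 506983365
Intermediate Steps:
U = -7593 (U = 1077 - 8670 = -7593)
(-10822 + U)*(-46790 + V) = (-10822 - 7593)*(-46790 + 19259) = -18415*(-27531) = 506983365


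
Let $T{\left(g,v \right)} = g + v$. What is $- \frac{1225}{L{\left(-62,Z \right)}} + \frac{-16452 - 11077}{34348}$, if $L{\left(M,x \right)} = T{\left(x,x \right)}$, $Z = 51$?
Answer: $- \frac{22442129}{1751748} \approx -12.811$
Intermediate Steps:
$L{\left(M,x \right)} = 2 x$ ($L{\left(M,x \right)} = x + x = 2 x$)
$- \frac{1225}{L{\left(-62,Z \right)}} + \frac{-16452 - 11077}{34348} = - \frac{1225}{2 \cdot 51} + \frac{-16452 - 11077}{34348} = - \frac{1225}{102} - \frac{27529}{34348} = - \frac{22442129}{1751748}$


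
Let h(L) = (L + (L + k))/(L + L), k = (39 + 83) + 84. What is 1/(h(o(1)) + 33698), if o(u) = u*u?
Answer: 1/33802 ≈ 2.9584e-5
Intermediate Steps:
k = 206 (k = 122 + 84 = 206)
o(u) = u²
h(L) = (206 + 2*L)/(2*L) (h(L) = (L + (L + 206))/(L + L) = (L + (206 + L))/((2*L)) = (206 + 2*L)*(1/(2*L)) = (206 + 2*L)/(2*L))
1/(h(o(1)) + 33698) = 1/((103 + 1²)/(1²) + 33698) = 1/((103 + 1)/1 + 33698) = 1/(1*104 + 33698) = 1/(104 + 33698) = 1/33802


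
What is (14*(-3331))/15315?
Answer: -46634/15315 ≈ -3.0450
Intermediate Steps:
(14*(-3331))/15315 = -46634*1/15315 = -46634/15315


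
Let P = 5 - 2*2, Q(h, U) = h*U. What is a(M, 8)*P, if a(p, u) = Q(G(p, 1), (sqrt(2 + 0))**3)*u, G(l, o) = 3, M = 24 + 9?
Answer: 48*sqrt(2) ≈ 67.882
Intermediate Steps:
M = 33
Q(h, U) = U*h
P = 1 (P = 5 - 4 = 1)
a(p, u) = 6*u*sqrt(2) (a(p, u) = ((sqrt(2 + 0))**3*3)*u = ((sqrt(2))**3*3)*u = ((2*sqrt(2))*3)*u = (6*sqrt(2))*u = 6*u*sqrt(2))
a(M, 8)*P = (6*8*sqrt(2))*1 = (48*sqrt(2))*1 = 48*sqrt(2)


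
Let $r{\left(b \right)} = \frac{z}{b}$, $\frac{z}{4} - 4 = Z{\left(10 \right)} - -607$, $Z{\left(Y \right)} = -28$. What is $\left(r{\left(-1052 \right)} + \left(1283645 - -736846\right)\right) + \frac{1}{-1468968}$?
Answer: $\frac{780592775516137}{386338584} \approx 2.0205 \cdot 10^{6}$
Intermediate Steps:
$z = 2332$ ($z = 16 + 4 \left(-28 - -607\right) = 16 + 4 \left(-28 + 607\right) = 16 + 4 \cdot 579 = 16 + 2316 = 2332$)
$r{\left(b \right)} = \frac{2332}{b}$
$\left(r{\left(-1052 \right)} + \left(1283645 - -736846\right)\right) + \frac{1}{-1468968} = \left(\frac{2332}{-1052} + \left(1283645 - -736846\right)\right) + \frac{1}{-1468968} = \left(2332 \left(- \frac{1}{1052}\right) + \left(1283645 + 736846\right)\right) - \frac{1}{1468968} = \left(- \frac{583}{263} + 2020491\right) - \frac{1}{1468968} = \frac{531388550}{263} - \frac{1}{1468968} = \frac{780592775516137}{386338584}$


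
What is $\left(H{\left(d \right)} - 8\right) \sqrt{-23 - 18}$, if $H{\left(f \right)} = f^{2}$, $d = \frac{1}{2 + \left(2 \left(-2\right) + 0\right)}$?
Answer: $- \frac{31 i \sqrt{41}}{4} \approx - 49.624 i$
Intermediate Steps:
$d = - \frac{1}{2}$ ($d = \frac{1}{2 + \left(-4 + 0\right)} = \frac{1}{2 - 4} = \frac{1}{-2} = - \frac{1}{2} \approx -0.5$)
$\left(H{\left(d \right)} - 8\right) \sqrt{-23 - 18} = \left(\left(- \frac{1}{2}\right)^{2} - 8\right) \sqrt{-23 - 18} = \left(\frac{1}{4} - 8\right) \sqrt{-41} = - \frac{31 i \sqrt{41}}{4}$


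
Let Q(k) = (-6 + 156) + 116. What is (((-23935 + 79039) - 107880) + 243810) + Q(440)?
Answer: 191300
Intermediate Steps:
Q(k) = 266 (Q(k) = 150 + 116 = 266)
(((-23935 + 79039) - 107880) + 243810) + Q(440) = (((-23935 + 79039) - 107880) + 243810) + 266 = ((55104 - 107880) + 243810) + 266 = (-52776 + 243810) + 266 = 191034 + 266 = 191300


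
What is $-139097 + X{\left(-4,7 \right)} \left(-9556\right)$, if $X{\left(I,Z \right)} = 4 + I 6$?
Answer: $52023$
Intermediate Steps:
$X{\left(I,Z \right)} = 4 + 6 I$
$-139097 + X{\left(-4,7 \right)} \left(-9556\right) = -139097 + \left(4 + 6 \left(-4\right)\right) \left(-9556\right) = -139097 + \left(4 - 24\right) \left(-9556\right) = -139097 - -191120 = -139097 + 191120 = 52023$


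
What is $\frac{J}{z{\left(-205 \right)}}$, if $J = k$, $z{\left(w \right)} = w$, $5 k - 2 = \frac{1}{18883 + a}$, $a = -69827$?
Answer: $- \frac{101887}{52217600} \approx -0.0019512$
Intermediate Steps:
$k = \frac{101887}{254720}$ ($k = \frac{2}{5} + \frac{1}{5 \left(18883 - 69827\right)} = \frac{2}{5} + \frac{1}{5 \left(-50944\right)} = \frac{2}{5} + \frac{1}{5} \left(- \frac{1}{50944}\right) = \frac{2}{5} - \frac{1}{254720} = \frac{101887}{254720} \approx 0.4$)
$J = \frac{101887}{254720} \approx 0.4$
$\frac{J}{z{\left(-205 \right)}} = \frac{101887}{254720 \left(-205\right)} = \frac{101887}{254720} \left(- \frac{1}{205}\right) = - \frac{101887}{52217600}$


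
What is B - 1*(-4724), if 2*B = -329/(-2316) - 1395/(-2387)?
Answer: 1685010289/356664 ≈ 4724.4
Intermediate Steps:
B = 129553/356664 (B = (-329/(-2316) - 1395/(-2387))/2 = (-329*(-1/2316) - 1395*(-1/2387))/2 = (329/2316 + 45/77)/2 = (½)*(129553/178332) = 129553/356664 ≈ 0.36324)
B - 1*(-4724) = 129553/356664 - 1*(-4724) = 129553/356664 + 4724 = 1685010289/356664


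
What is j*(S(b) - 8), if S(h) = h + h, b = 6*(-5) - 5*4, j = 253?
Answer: -27324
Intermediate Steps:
b = -50 (b = -30 - 20 = -50)
S(h) = 2*h
j*(S(b) - 8) = 253*(2*(-50) - 8) = 253*(-100 - 8) = 253*(-108) = -27324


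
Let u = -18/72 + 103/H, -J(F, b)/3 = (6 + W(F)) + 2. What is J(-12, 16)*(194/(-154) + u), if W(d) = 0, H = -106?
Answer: 243042/4081 ≈ 59.555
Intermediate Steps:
J(F, b) = -24 (J(F, b) = -3*((6 + 0) + 2) = -3*(6 + 2) = -3*8 = -24)
u = -259/212 (u = -18/72 + 103/(-106) = -18*1/72 + 103*(-1/106) = -¼ - 103/106 = -259/212 ≈ -1.2217)
J(-12, 16)*(194/(-154) + u) = -24*(194/(-154) - 259/212) = -24*(194*(-1/154) - 259/212) = -24*(-97/77 - 259/212) = -24*(-40507/16324) = 243042/4081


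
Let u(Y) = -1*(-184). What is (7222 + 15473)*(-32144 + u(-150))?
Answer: -725332200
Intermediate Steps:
u(Y) = 184
(7222 + 15473)*(-32144 + u(-150)) = (7222 + 15473)*(-32144 + 184) = 22695*(-31960) = -725332200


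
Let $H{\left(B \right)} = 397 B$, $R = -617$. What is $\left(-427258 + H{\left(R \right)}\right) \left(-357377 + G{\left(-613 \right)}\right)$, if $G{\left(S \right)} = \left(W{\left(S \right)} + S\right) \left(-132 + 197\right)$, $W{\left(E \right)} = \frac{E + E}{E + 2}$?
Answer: $\frac{12545603591928}{47} \approx 2.6693 \cdot 10^{11}$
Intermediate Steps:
$W{\left(E \right)} = \frac{2 E}{2 + E}$
$G{\left(S \right)} = 65 S + \frac{130 S}{2 + S}$ ($G{\left(S \right)} = \left(\frac{2 S}{2 + S} + S\right) \left(-132 + 197\right) = \left(S + \frac{2 S}{2 + S}\right) 65 = 65 S + \frac{130 S}{2 + S}$)
$\left(-427258 + H{\left(R \right)}\right) \left(-357377 + G{\left(-613 \right)}\right) = \left(-427258 + 397 \left(-617\right)\right) \left(-357377 + 65 \left(-613\right) \frac{1}{2 - 613} \left(4 - 613\right)\right) = \left(-427258 - 244949\right) \left(-357377 + 65 \left(-613\right) \frac{1}{-611} \left(-609\right)\right) = - 672207 \left(-357377 + 65 \left(-613\right) \left(- \frac{1}{611}\right) \left(-609\right)\right) = - 672207 \left(-357377 - \frac{1866585}{47}\right) = \left(-672207\right) \left(- \frac{18663304}{47}\right) = \frac{12545603591928}{47}$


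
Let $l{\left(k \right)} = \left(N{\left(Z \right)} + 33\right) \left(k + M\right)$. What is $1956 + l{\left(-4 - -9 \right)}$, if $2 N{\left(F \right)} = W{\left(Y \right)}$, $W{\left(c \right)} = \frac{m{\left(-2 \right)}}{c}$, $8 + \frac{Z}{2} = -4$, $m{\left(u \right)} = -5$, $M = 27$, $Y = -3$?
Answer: $\frac{9116}{3} \approx 3038.7$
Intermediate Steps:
$Z = -24$ ($Z = -16 + 2 \left(-4\right) = -16 - 8 = -24$)
$W{\left(c \right)} = - \frac{5}{c}$
$N{\left(F \right)} = \frac{5}{6}$ ($N{\left(F \right)} = \frac{\left(-5\right) \frac{1}{-3}}{2} = \frac{\left(-5\right) \left(- \frac{1}{3}\right)}{2} = \frac{1}{2} \cdot \frac{5}{3} = \frac{5}{6}$)
$l{\left(k \right)} = \frac{1827}{2} + \frac{203 k}{6}$ ($l{\left(k \right)} = \left(\frac{5}{6} + 33\right) \left(k + 27\right) = \frac{203 \left(27 + k\right)}{6} = \frac{1827}{2} + \frac{203 k}{6}$)
$1956 + l{\left(-4 - -9 \right)} = 1956 + \left(\frac{1827}{2} + \frac{203 \left(-4 - -9\right)}{6}\right) = 1956 + \left(\frac{1827}{2} + \frac{203 \left(-4 + 9\right)}{6}\right) = 1956 + \left(\frac{1827}{2} + \frac{203}{6} \cdot 5\right) = 1956 + \left(\frac{1827}{2} + \frac{1015}{6}\right) = 1956 + \frac{3248}{3} = \frac{9116}{3}$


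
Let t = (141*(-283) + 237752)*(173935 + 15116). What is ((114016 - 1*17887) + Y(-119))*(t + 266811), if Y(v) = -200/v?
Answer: 427882884864068610/119 ≈ 3.5957e+15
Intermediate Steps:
t = 37403551299 (t = (-39903 + 237752)*189051 = 197849*189051 = 37403551299)
((114016 - 1*17887) + Y(-119))*(t + 266811) = ((114016 - 1*17887) - 200/(-119))*(37403551299 + 266811) = ((114016 - 17887) - 200*(-1/119))*37403818110 = (96129 + 200/119)*37403818110 = (11439551/119)*37403818110 = 427882884864068610/119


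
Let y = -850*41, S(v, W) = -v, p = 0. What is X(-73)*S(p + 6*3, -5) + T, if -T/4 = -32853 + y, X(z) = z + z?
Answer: 273440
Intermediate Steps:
y = -34850
X(z) = 2*z
T = 270812 (T = -4*(-32853 - 34850) = -4*(-67703) = 270812)
X(-73)*S(p + 6*3, -5) + T = (2*(-73))*(-(0 + 6*3)) + 270812 = -(-146)*(0 + 18) + 270812 = -(-146)*18 + 270812 = -146*(-18) + 270812 = 2628 + 270812 = 273440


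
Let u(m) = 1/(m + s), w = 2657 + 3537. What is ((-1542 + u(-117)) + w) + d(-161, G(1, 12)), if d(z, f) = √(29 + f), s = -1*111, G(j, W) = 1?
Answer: 1060655/228 + √30 ≈ 4657.5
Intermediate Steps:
s = -111
w = 6194
u(m) = 1/(-111 + m) (u(m) = 1/(m - 111) = 1/(-111 + m))
((-1542 + u(-117)) + w) + d(-161, G(1, 12)) = ((-1542 + 1/(-111 - 117)) + 6194) + √(29 + 1) = ((-1542 + 1/(-228)) + 6194) + √30 = ((-1542 - 1/228) + 6194) + √30 = (-351577/228 + 6194) + √30 = 1060655/228 + √30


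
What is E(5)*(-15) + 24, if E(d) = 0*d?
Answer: 24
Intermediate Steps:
E(d) = 0
E(5)*(-15) + 24 = 0*(-15) + 24 = 0 + 24 = 24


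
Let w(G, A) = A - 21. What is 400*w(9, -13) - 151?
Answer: -13751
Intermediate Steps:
w(G, A) = -21 + A
400*w(9, -13) - 151 = 400*(-21 - 13) - 151 = 400*(-34) - 151 = -13600 - 151 = -13751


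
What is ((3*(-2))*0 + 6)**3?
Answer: 216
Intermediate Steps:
((3*(-2))*0 + 6)**3 = (-6*0 + 6)**3 = (0 + 6)**3 = 6**3 = 216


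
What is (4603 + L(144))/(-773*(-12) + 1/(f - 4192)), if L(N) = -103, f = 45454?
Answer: 185679000/382746313 ≈ 0.48512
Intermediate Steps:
(4603 + L(144))/(-773*(-12) + 1/(f - 4192)) = (4603 - 103)/(-773*(-12) + 1/(45454 - 4192)) = 4500/(9276 + 1/41262) = 4500/(382746313/41262) = 4500*(41262/382746313) = 185679000/382746313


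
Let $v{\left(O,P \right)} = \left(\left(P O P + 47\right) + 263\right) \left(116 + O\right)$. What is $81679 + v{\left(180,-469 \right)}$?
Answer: $11719695519$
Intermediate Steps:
$v{\left(O,P \right)} = \left(116 + O\right) \left(310 + O P^{2}\right)$ ($v{\left(O,P \right)} = \left(\left(O P P + 47\right) + 263\right) \left(116 + O\right) = \left(\left(O P^{2} + 47\right) + 263\right) \left(116 + O\right) = \left(\left(47 + O P^{2}\right) + 263\right) \left(116 + O\right) = \left(310 + O P^{2}\right) \left(116 + O\right) = \left(116 + O\right) \left(310 + O P^{2}\right)$)
$81679 + v{\left(180,-469 \right)} = 81679 + \left(35960 + 310 \cdot 180 + 180^{2} \left(-469\right)^{2} + 116 \cdot 180 \left(-469\right)^{2}\right) = 81679 + \left(35960 + 55800 + 32400 \cdot 219961 + 116 \cdot 180 \cdot 219961\right) = 81679 + \left(35960 + 55800 + 7126736400 + 4592785680\right) = 81679 + 11719613840 = 11719695519$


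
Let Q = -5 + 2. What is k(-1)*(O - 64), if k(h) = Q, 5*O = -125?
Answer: 267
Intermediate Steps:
O = -25 (O = (⅕)*(-125) = -25)
Q = -3
k(h) = -3
k(-1)*(O - 64) = -3*(-25 - 64) = -3*(-89) = 267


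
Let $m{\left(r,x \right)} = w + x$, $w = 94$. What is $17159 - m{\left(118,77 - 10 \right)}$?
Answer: $16998$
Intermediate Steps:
$m{\left(r,x \right)} = 94 + x$
$17159 - m{\left(118,77 - 10 \right)} = 17159 - \left(94 + \left(77 - 10\right)\right) = 17159 - \left(94 + 67\right) = 17159 - 161 = 16998$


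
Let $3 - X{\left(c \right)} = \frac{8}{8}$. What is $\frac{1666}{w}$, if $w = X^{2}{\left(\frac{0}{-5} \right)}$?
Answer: $\frac{833}{2} \approx 416.5$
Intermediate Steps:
$X{\left(c \right)} = 2$ ($X{\left(c \right)} = 3 - \frac{8}{8} = 3 - 8 \cdot \frac{1}{8} = 3 - 1 = 2$)
$w = 4$ ($w = 2^{2} = 4$)
$\frac{1666}{w} = \frac{1666}{4} = 1666 \cdot \frac{1}{4} = \frac{833}{2}$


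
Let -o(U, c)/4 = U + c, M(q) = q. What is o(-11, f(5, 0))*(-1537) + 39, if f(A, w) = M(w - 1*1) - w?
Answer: -73737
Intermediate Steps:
f(A, w) = -1 (f(A, w) = (w - 1*1) - w = (w - 1) - w = (-1 + w) - w = -1)
o(U, c) = -4*U - 4*c (o(U, c) = -4*(U + c) = -4*U - 4*c)
o(-11, f(5, 0))*(-1537) + 39 = (-4*(-11) - 4*(-1))*(-1537) + 39 = (44 + 4)*(-1537) + 39 = 48*(-1537) + 39 = -73776 + 39 = -73737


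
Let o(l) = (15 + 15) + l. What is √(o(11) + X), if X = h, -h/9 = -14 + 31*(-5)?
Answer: √1562 ≈ 39.522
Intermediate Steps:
o(l) = 30 + l
h = 1521 (h = -9*(-14 + 31*(-5)) = -9*(-14 - 155) = -9*(-169) = 1521)
X = 1521
√(o(11) + X) = √((30 + 11) + 1521) = √(41 + 1521) = √1562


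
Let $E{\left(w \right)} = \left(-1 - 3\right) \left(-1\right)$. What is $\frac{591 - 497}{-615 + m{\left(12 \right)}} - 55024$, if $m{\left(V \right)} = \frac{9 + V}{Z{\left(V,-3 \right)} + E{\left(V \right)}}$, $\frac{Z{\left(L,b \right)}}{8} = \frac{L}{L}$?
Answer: $- \frac{134974248}{2453} \approx -55024.0$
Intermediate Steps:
$Z{\left(L,b \right)} = 8$ ($Z{\left(L,b \right)} = 8 \frac{L}{L} = 8 \cdot 1 = 8$)
$E{\left(w \right)} = 4$ ($E{\left(w \right)} = \left(-4\right) \left(-1\right) = 4$)
$m{\left(V \right)} = \frac{3}{4} + \frac{V}{12}$ ($m{\left(V \right)} = \frac{9 + V}{8 + 4} = \frac{9 + V}{12} = \left(9 + V\right) \frac{1}{12} = \frac{3}{4} + \frac{V}{12}$)
$\frac{591 - 497}{-615 + m{\left(12 \right)}} - 55024 = \frac{591 - 497}{-615 + \left(\frac{3}{4} + \frac{1}{12} \cdot 12\right)} - 55024 = \frac{94}{-615 + \left(\frac{3}{4} + 1\right)} - 55024 = \frac{94}{-615 + \frac{7}{4}} - 55024 = \frac{94}{- \frac{2453}{4}} - 55024 = 94 \left(- \frac{4}{2453}\right) - 55024 = - \frac{376}{2453} - 55024 = - \frac{134974248}{2453}$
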